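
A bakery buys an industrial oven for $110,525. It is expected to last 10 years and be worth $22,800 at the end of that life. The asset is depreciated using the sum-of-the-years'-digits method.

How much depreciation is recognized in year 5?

Depreciable base = $110,525 − $22,800 = $87,725.
Sum of the years' digits = 10+9+8+7+6+5+4+3+2+1 = 55.
Year 1: $87,725 × 10/55 = $15,950. Book value $94,575.
Year 2: $87,725 × 9/55 = $14,355. Book value $80,220.
Year 3: $87,725 × 8/55 = $12,760. Book value $67,460.
Year 4: $87,725 × 7/55 = $11,165. Book value $56,295.
Year 5: $87,725 × 6/55 = $9,570. Book value $46,725.

$9,570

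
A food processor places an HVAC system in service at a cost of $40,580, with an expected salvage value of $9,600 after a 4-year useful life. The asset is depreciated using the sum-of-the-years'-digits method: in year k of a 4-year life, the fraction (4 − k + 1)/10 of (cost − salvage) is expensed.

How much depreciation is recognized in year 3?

Depreciable base = $40,580 − $9,600 = $30,980.
Sum of the years' digits = 4+3+2+1 = 10.
Year 1: $30,980 × 4/10 = $12,392. Book value $28,188.
Year 2: $30,980 × 3/10 = $9,294. Book value $18,894.
Year 3: $30,980 × 2/10 = $6,196. Book value $12,698.

$6,196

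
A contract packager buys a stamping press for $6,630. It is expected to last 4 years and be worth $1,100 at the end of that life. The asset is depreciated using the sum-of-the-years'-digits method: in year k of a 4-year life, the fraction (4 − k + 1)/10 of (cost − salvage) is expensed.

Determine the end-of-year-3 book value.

$1,653

Depreciable base = $6,630 − $1,100 = $5,530.
Sum of the years' digits = 4+3+2+1 = 10.
Year 1: $5,530 × 4/10 = $2,212. Book value $4,418.
Year 2: $5,530 × 3/10 = $1,659. Book value $2,759.
Year 3: $5,530 × 2/10 = $1,106. Book value $1,653.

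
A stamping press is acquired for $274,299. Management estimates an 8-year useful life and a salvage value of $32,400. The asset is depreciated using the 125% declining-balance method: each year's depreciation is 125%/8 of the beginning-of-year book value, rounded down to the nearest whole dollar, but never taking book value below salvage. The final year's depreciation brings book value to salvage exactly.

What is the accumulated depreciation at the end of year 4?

$135,277

Depreciable base = $274,299 − $32,400 = $241,899.
Year 1: ⌊$274,299 × 125%/8⌋ = $42,859. Book value $231,440.
Year 2: ⌊$231,440 × 125%/8⌋ = $36,162. Book value $195,278.
Year 3: ⌊$195,278 × 125%/8⌋ = $30,512. Book value $164,766.
Year 4: ⌊$164,766 × 125%/8⌋ = $25,744. Book value $139,022.
Accumulated through year 4 = $274,299 − $139,022 = $135,277.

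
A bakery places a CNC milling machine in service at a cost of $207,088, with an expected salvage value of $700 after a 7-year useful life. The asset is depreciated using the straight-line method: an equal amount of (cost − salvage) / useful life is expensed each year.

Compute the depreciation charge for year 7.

$29,484

Depreciable base = $207,088 − $700 = $206,388.
Annual expense = $206,388 / 7 = $29,484.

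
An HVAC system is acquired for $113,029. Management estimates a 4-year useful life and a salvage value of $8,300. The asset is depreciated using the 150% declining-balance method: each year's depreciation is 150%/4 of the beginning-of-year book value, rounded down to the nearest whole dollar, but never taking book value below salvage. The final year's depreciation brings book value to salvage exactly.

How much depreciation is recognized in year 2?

$26,491

Depreciable base = $113,029 − $8,300 = $104,729.
Year 1: ⌊$113,029 × 150%/4⌋ = $42,385. Book value $70,644.
Year 2: ⌊$70,644 × 150%/4⌋ = $26,491. Book value $44,153.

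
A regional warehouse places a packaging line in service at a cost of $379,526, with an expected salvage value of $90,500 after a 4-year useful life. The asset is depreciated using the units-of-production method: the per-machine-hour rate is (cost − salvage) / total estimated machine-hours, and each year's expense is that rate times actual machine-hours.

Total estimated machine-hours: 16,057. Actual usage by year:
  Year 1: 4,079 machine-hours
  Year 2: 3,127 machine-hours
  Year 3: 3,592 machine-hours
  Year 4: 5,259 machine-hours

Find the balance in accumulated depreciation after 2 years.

$129,708

Depreciable base = $379,526 − $90,500 = $289,026.
Rate = $289,026 / 16,057 machine-hours = $18 per machine-hour.
Year 1: 4,079 × $18 = $73,422. Book value $306,104.
Year 2: 3,127 × $18 = $56,286. Book value $249,818.
Accumulated through year 2 = $379,526 − $249,818 = $129,708.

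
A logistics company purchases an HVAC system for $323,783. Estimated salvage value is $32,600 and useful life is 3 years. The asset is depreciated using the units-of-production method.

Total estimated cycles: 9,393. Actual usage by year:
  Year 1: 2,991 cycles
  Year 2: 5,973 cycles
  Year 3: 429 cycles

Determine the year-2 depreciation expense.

Depreciable base = $323,783 − $32,600 = $291,183.
Rate = $291,183 / 9,393 cycles = $31 per cycle.
Year 1: 2,991 × $31 = $92,721. Book value $231,062.
Year 2: 5,973 × $31 = $185,163. Book value $45,899.

$185,163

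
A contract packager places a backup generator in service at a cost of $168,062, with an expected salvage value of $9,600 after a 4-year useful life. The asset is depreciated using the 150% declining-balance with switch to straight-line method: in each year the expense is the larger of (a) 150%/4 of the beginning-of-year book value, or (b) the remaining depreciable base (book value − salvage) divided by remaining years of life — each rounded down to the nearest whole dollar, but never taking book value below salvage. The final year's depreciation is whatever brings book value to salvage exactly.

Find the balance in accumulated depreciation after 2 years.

Depreciable base = $168,062 − $9,600 = $158,462.
Year 1: DB = ⌊$168,062 × 150%/4⌋ = $63,023; SL = ⌊$158,462/4⌋ = $39,615 → take DB $63,023. Book value $105,039.
Year 2: DB = ⌊$105,039 × 150%/4⌋ = $39,389; SL = ⌊$95,439/3⌋ = $31,813 → take DB $39,389. Book value $65,650.
Accumulated through year 2 = $168,062 − $65,650 = $102,412.

$102,412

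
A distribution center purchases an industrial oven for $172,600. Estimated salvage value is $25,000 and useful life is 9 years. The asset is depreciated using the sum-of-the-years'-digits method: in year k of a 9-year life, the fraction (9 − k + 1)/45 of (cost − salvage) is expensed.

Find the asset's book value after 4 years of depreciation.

Depreciable base = $172,600 − $25,000 = $147,600.
Sum of the years' digits = 9+8+7+6+5+4+3+2+1 = 45.
Year 1: $147,600 × 9/45 = $29,520. Book value $143,080.
Year 2: $147,600 × 8/45 = $26,240. Book value $116,840.
Year 3: $147,600 × 7/45 = $22,960. Book value $93,880.
Year 4: $147,600 × 6/45 = $19,680. Book value $74,200.

$74,200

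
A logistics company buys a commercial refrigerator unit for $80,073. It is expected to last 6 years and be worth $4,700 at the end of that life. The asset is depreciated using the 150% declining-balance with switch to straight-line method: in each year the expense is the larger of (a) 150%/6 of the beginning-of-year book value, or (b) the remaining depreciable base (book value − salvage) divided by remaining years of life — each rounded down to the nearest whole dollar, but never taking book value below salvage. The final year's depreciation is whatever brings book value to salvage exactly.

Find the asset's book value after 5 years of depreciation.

Depreciable base = $80,073 − $4,700 = $75,373.
Year 1: DB = ⌊$80,073 × 150%/6⌋ = $20,018; SL = ⌊$75,373/6⌋ = $12,562 → take DB $20,018. Book value $60,055.
Year 2: DB = ⌊$60,055 × 150%/6⌋ = $15,013; SL = ⌊$55,355/5⌋ = $11,071 → take DB $15,013. Book value $45,042.
Year 3: DB = ⌊$45,042 × 150%/6⌋ = $11,260; SL = ⌊$40,342/4⌋ = $10,085 → take DB $11,260. Book value $33,782.
Year 4: DB = ⌊$33,782 × 150%/6⌋ = $8,445; SL = ⌊$29,082/3⌋ = $9,694 → take SL $9,694. Book value $24,088.
Year 5: DB = ⌊$24,088 × 150%/6⌋ = $6,022; SL = ⌊$19,388/2⌋ = $9,694 → take SL $9,694. Book value $14,394.

$14,394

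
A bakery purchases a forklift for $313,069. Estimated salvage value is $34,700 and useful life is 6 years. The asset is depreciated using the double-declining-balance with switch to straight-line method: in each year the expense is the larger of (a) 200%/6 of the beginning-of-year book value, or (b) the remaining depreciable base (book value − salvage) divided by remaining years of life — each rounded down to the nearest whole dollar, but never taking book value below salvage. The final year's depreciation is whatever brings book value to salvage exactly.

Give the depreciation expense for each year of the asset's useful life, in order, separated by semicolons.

$104,356; $69,571; $46,380; $30,920; $20,614; $6,528

Depreciable base = $313,069 − $34,700 = $278,369.
Year 1: DB = ⌊$313,069 × 200%/6⌋ = $104,356; SL = ⌊$278,369/6⌋ = $46,394 → take DB $104,356. Book value $208,713.
Year 2: DB = ⌊$208,713 × 200%/6⌋ = $69,571; SL = ⌊$174,013/5⌋ = $34,802 → take DB $69,571. Book value $139,142.
Year 3: DB = ⌊$139,142 × 200%/6⌋ = $46,380; SL = ⌊$104,442/4⌋ = $26,110 → take DB $46,380. Book value $92,762.
Year 4: DB = ⌊$92,762 × 200%/6⌋ = $30,920; SL = ⌊$58,062/3⌋ = $19,354 → take DB $30,920. Book value $61,842.
Year 5: DB = ⌊$61,842 × 200%/6⌋ = $20,614; SL = ⌊$27,142/2⌋ = $13,571 → take DB $20,614. Book value $41,228.
Year 6 (final): $41,228 − $34,700 = $6,528. Book value $34,700.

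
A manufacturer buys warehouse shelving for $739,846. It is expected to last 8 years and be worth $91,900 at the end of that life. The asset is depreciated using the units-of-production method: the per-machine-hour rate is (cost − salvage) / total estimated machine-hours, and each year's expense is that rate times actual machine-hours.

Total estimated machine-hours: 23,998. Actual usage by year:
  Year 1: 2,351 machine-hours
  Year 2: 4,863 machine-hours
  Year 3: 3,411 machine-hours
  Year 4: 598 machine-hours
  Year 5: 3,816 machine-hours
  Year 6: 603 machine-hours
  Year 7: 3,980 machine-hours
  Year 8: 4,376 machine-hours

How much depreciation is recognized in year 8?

Depreciable base = $739,846 − $91,900 = $647,946.
Rate = $647,946 / 23,998 machine-hours = $27 per machine-hour.
Year 1: 2,351 × $27 = $63,477. Book value $676,369.
Year 2: 4,863 × $27 = $131,301. Book value $545,068.
Year 3: 3,411 × $27 = $92,097. Book value $452,971.
Year 4: 598 × $27 = $16,146. Book value $436,825.
Year 5: 3,816 × $27 = $103,032. Book value $333,793.
Year 6: 603 × $27 = $16,281. Book value $317,512.
Year 7: 3,980 × $27 = $107,460. Book value $210,052.
Year 8: 4,376 × $27 = $118,152. Book value $91,900.

$118,152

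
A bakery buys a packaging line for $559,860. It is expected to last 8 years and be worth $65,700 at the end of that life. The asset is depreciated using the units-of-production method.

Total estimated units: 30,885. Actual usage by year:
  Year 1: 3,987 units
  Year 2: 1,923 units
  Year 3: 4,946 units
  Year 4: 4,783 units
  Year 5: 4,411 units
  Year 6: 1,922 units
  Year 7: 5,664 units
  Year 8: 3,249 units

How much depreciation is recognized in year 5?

Depreciable base = $559,860 − $65,700 = $494,160.
Rate = $494,160 / 30,885 units = $16 per unit.
Year 1: 3,987 × $16 = $63,792. Book value $496,068.
Year 2: 1,923 × $16 = $30,768. Book value $465,300.
Year 3: 4,946 × $16 = $79,136. Book value $386,164.
Year 4: 4,783 × $16 = $76,528. Book value $309,636.
Year 5: 4,411 × $16 = $70,576. Book value $239,060.

$70,576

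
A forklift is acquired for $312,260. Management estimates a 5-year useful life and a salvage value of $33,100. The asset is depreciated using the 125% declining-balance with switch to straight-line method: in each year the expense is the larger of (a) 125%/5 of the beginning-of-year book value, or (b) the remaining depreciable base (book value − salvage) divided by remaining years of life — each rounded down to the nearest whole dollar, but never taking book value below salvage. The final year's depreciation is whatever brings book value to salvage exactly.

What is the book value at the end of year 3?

Depreciable base = $312,260 − $33,100 = $279,160.
Year 1: DB = ⌊$312,260 × 125%/5⌋ = $78,065; SL = ⌊$279,160/5⌋ = $55,832 → take DB $78,065. Book value $234,195.
Year 2: DB = ⌊$234,195 × 125%/5⌋ = $58,548; SL = ⌊$201,095/4⌋ = $50,273 → take DB $58,548. Book value $175,647.
Year 3: DB = ⌊$175,647 × 125%/5⌋ = $43,911; SL = ⌊$142,547/3⌋ = $47,515 → take SL $47,515. Book value $128,132.

$128,132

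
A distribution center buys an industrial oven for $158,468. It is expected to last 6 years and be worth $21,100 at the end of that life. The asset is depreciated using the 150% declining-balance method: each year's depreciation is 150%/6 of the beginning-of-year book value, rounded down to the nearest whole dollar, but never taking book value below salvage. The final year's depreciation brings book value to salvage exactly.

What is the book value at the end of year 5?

$37,607

Depreciable base = $158,468 − $21,100 = $137,368.
Year 1: ⌊$158,468 × 150%/6⌋ = $39,617. Book value $118,851.
Year 2: ⌊$118,851 × 150%/6⌋ = $29,712. Book value $89,139.
Year 3: ⌊$89,139 × 150%/6⌋ = $22,284. Book value $66,855.
Year 4: ⌊$66,855 × 150%/6⌋ = $16,713. Book value $50,142.
Year 5: ⌊$50,142 × 150%/6⌋ = $12,535. Book value $37,607.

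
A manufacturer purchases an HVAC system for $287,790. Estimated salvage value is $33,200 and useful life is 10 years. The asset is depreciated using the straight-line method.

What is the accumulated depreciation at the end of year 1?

$25,459

Depreciable base = $287,790 − $33,200 = $254,590.
Annual expense = $254,590 / 10 = $25,459.
End of year 1: book value $262,331.
Accumulated through year 1 = $287,790 − $262,331 = $25,459.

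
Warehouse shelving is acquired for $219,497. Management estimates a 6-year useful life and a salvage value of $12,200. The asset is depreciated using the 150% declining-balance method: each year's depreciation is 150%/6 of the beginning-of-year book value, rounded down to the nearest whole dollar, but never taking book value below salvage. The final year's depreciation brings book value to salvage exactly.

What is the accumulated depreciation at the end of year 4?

$150,046

Depreciable base = $219,497 − $12,200 = $207,297.
Year 1: ⌊$219,497 × 150%/6⌋ = $54,874. Book value $164,623.
Year 2: ⌊$164,623 × 150%/6⌋ = $41,155. Book value $123,468.
Year 3: ⌊$123,468 × 150%/6⌋ = $30,867. Book value $92,601.
Year 4: ⌊$92,601 × 150%/6⌋ = $23,150. Book value $69,451.
Accumulated through year 4 = $219,497 − $69,451 = $150,046.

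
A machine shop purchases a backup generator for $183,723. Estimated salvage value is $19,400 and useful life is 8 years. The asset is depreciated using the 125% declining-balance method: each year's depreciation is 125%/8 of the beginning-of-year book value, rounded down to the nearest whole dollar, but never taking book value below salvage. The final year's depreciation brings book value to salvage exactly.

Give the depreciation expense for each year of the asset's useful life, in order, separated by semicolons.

Depreciable base = $183,723 − $19,400 = $164,323.
Year 1: ⌊$183,723 × 125%/8⌋ = $28,706. Book value $155,017.
Year 2: ⌊$155,017 × 125%/8⌋ = $24,221. Book value $130,796.
Year 3: ⌊$130,796 × 125%/8⌋ = $20,436. Book value $110,360.
Year 4: ⌊$110,360 × 125%/8⌋ = $17,243. Book value $93,117.
Year 5: ⌊$93,117 × 125%/8⌋ = $14,549. Book value $78,568.
Year 6: ⌊$78,568 × 125%/8⌋ = $12,276. Book value $66,292.
Year 7: ⌊$66,292 × 125%/8⌋ = $10,358. Book value $55,934.
Year 8 (final): $55,934 − $19,400 = $36,534. Book value $19,400.

$28,706; $24,221; $20,436; $17,243; $14,549; $12,276; $10,358; $36,534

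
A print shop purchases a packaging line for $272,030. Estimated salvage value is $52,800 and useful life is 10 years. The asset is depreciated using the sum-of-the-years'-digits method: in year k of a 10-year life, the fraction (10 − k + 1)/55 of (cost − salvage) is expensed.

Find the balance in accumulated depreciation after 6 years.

$179,370

Depreciable base = $272,030 − $52,800 = $219,230.
Sum of the years' digits = 10+9+8+7+6+5+4+3+2+1 = 55.
Year 1: $219,230 × 10/55 = $39,860. Book value $232,170.
Year 2: $219,230 × 9/55 = $35,874. Book value $196,296.
Year 3: $219,230 × 8/55 = $31,888. Book value $164,408.
Year 4: $219,230 × 7/55 = $27,902. Book value $136,506.
Year 5: $219,230 × 6/55 = $23,916. Book value $112,590.
Year 6: $219,230 × 5/55 = $19,930. Book value $92,660.
Accumulated through year 6 = $272,030 − $92,660 = $179,370.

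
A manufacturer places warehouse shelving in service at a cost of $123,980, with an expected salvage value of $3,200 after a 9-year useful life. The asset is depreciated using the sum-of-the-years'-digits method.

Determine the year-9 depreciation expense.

Depreciable base = $123,980 − $3,200 = $120,780.
Sum of the years' digits = 9+8+7+6+5+4+3+2+1 = 45.
Year 1: $120,780 × 9/45 = $24,156. Book value $99,824.
Year 2: $120,780 × 8/45 = $21,472. Book value $78,352.
Year 3: $120,780 × 7/45 = $18,788. Book value $59,564.
Year 4: $120,780 × 6/45 = $16,104. Book value $43,460.
Year 5: $120,780 × 5/45 = $13,420. Book value $30,040.
Year 6: $120,780 × 4/45 = $10,736. Book value $19,304.
Year 7: $120,780 × 3/45 = $8,052. Book value $11,252.
Year 8: $120,780 × 2/45 = $5,368. Book value $5,884.
Year 9: $120,780 × 1/45 = $2,684. Book value $3,200.

$2,684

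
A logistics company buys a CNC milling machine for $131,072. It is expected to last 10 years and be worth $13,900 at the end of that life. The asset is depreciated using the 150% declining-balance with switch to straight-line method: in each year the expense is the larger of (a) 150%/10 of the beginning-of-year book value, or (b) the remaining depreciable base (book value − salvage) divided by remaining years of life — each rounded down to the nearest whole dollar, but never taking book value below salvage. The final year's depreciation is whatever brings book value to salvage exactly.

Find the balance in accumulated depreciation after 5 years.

Depreciable base = $131,072 − $13,900 = $117,172.
Year 1: DB = ⌊$131,072 × 150%/10⌋ = $19,660; SL = ⌊$117,172/10⌋ = $11,717 → take DB $19,660. Book value $111,412.
Year 2: DB = ⌊$111,412 × 150%/10⌋ = $16,711; SL = ⌊$97,512/9⌋ = $10,834 → take DB $16,711. Book value $94,701.
Year 3: DB = ⌊$94,701 × 150%/10⌋ = $14,205; SL = ⌊$80,801/8⌋ = $10,100 → take DB $14,205. Book value $80,496.
Year 4: DB = ⌊$80,496 × 150%/10⌋ = $12,074; SL = ⌊$66,596/7⌋ = $9,513 → take DB $12,074. Book value $68,422.
Year 5: DB = ⌊$68,422 × 150%/10⌋ = $10,263; SL = ⌊$54,522/6⌋ = $9,087 → take DB $10,263. Book value $58,159.
Accumulated through year 5 = $131,072 − $58,159 = $72,913.

$72,913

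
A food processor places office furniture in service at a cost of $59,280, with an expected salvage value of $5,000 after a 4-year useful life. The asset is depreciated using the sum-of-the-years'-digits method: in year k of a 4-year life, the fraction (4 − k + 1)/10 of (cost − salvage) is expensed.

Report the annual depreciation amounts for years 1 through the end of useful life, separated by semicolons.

Depreciable base = $59,280 − $5,000 = $54,280.
Sum of the years' digits = 4+3+2+1 = 10.
Year 1: $54,280 × 4/10 = $21,712. Book value $37,568.
Year 2: $54,280 × 3/10 = $16,284. Book value $21,284.
Year 3: $54,280 × 2/10 = $10,856. Book value $10,428.
Year 4: $54,280 × 1/10 = $5,428. Book value $5,000.

$21,712; $16,284; $10,856; $5,428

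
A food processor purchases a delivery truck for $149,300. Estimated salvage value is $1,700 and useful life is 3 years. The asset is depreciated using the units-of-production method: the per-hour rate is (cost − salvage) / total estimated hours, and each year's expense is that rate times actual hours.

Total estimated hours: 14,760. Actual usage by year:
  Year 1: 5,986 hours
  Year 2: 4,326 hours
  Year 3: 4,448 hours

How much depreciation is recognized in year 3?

Depreciable base = $149,300 − $1,700 = $147,600.
Rate = $147,600 / 14,760 hours = $10 per hour.
Year 1: 5,986 × $10 = $59,860. Book value $89,440.
Year 2: 4,326 × $10 = $43,260. Book value $46,180.
Year 3: 4,448 × $10 = $44,480. Book value $1,700.

$44,480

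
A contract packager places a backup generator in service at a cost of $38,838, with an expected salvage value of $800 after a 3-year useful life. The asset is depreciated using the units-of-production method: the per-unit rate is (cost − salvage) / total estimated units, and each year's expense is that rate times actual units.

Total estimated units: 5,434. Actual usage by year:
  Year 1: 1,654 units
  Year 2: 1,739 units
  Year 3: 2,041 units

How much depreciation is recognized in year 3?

$14,287

Depreciable base = $38,838 − $800 = $38,038.
Rate = $38,038 / 5,434 units = $7 per unit.
Year 1: 1,654 × $7 = $11,578. Book value $27,260.
Year 2: 1,739 × $7 = $12,173. Book value $15,087.
Year 3: 2,041 × $7 = $14,287. Book value $800.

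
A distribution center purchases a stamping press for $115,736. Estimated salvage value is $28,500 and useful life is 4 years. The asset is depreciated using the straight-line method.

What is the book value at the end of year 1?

$93,927

Depreciable base = $115,736 − $28,500 = $87,236.
Annual expense = $87,236 / 4 = $21,809.
End of year 1: book value $93,927.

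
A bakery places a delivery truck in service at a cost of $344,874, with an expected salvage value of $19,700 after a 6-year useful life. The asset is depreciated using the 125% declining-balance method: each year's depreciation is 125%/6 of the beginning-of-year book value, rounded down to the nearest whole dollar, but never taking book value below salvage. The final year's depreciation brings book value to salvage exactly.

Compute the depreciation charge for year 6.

$87,545

Depreciable base = $344,874 − $19,700 = $325,174.
Year 1: ⌊$344,874 × 125%/6⌋ = $71,848. Book value $273,026.
Year 2: ⌊$273,026 × 125%/6⌋ = $56,880. Book value $216,146.
Year 3: ⌊$216,146 × 125%/6⌋ = $45,030. Book value $171,116.
Year 4: ⌊$171,116 × 125%/6⌋ = $35,649. Book value $135,467.
Year 5: ⌊$135,467 × 125%/6⌋ = $28,222. Book value $107,245.
Year 6 (final): $107,245 − $19,700 = $87,545. Book value $19,700.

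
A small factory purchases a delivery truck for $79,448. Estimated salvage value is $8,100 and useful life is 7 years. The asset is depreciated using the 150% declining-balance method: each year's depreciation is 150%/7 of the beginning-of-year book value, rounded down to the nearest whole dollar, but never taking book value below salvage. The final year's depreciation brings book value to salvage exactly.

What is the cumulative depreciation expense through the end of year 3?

Depreciable base = $79,448 − $8,100 = $71,348.
Year 1: ⌊$79,448 × 150%/7⌋ = $17,024. Book value $62,424.
Year 2: ⌊$62,424 × 150%/7⌋ = $13,376. Book value $49,048.
Year 3: ⌊$49,048 × 150%/7⌋ = $10,510. Book value $38,538.
Accumulated through year 3 = $79,448 − $38,538 = $40,910.

$40,910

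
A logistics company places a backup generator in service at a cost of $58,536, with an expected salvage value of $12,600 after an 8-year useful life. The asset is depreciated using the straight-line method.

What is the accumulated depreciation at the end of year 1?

$5,742

Depreciable base = $58,536 − $12,600 = $45,936.
Annual expense = $45,936 / 8 = $5,742.
End of year 1: book value $52,794.
Accumulated through year 1 = $58,536 − $52,794 = $5,742.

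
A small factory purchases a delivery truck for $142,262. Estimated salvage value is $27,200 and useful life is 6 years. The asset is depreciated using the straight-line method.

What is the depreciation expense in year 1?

Depreciable base = $142,262 − $27,200 = $115,062.
Annual expense = $115,062 / 6 = $19,177.

$19,177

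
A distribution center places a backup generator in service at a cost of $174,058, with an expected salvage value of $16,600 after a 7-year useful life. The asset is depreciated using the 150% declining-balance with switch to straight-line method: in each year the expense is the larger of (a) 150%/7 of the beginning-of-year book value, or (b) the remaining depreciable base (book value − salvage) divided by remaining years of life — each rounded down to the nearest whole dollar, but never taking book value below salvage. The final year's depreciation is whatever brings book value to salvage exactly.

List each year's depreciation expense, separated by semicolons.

$37,298; $29,305; $23,026; $18,091; $16,579; $16,579; $16,580

Depreciable base = $174,058 − $16,600 = $157,458.
Year 1: DB = ⌊$174,058 × 150%/7⌋ = $37,298; SL = ⌊$157,458/7⌋ = $22,494 → take DB $37,298. Book value $136,760.
Year 2: DB = ⌊$136,760 × 150%/7⌋ = $29,305; SL = ⌊$120,160/6⌋ = $20,026 → take DB $29,305. Book value $107,455.
Year 3: DB = ⌊$107,455 × 150%/7⌋ = $23,026; SL = ⌊$90,855/5⌋ = $18,171 → take DB $23,026. Book value $84,429.
Year 4: DB = ⌊$84,429 × 150%/7⌋ = $18,091; SL = ⌊$67,829/4⌋ = $16,957 → take DB $18,091. Book value $66,338.
Year 5: DB = ⌊$66,338 × 150%/7⌋ = $14,215; SL = ⌊$49,738/3⌋ = $16,579 → take SL $16,579. Book value $49,759.
Year 6: DB = ⌊$49,759 × 150%/7⌋ = $10,662; SL = ⌊$33,159/2⌋ = $16,579 → take SL $16,579. Book value $33,180.
Year 7 (final): $33,180 − $16,600 = $16,580. Book value $16,600.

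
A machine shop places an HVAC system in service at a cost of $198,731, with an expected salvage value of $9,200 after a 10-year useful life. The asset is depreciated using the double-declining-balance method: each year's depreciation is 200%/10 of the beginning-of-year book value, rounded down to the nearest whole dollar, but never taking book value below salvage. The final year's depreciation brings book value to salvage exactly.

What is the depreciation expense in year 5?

$16,280

Depreciable base = $198,731 − $9,200 = $189,531.
Year 1: ⌊$198,731 × 200%/10⌋ = $39,746. Book value $158,985.
Year 2: ⌊$158,985 × 200%/10⌋ = $31,797. Book value $127,188.
Year 3: ⌊$127,188 × 200%/10⌋ = $25,437. Book value $101,751.
Year 4: ⌊$101,751 × 200%/10⌋ = $20,350. Book value $81,401.
Year 5: ⌊$81,401 × 200%/10⌋ = $16,280. Book value $65,121.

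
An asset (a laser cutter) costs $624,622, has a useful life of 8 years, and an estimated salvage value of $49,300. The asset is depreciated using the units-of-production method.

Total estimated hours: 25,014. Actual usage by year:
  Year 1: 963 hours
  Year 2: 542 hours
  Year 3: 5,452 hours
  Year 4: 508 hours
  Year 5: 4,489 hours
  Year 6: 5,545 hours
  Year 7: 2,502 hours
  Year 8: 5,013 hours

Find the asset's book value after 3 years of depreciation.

Depreciable base = $624,622 − $49,300 = $575,322.
Rate = $575,322 / 25,014 hours = $23 per hour.
Year 1: 963 × $23 = $22,149. Book value $602,473.
Year 2: 542 × $23 = $12,466. Book value $590,007.
Year 3: 5,452 × $23 = $125,396. Book value $464,611.

$464,611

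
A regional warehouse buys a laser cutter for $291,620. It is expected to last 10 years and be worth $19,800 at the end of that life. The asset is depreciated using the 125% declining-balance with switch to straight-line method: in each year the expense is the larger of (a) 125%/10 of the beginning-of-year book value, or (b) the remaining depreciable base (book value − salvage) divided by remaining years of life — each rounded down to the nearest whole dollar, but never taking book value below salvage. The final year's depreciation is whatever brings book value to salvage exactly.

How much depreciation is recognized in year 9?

$25,081

Depreciable base = $291,620 − $19,800 = $271,820.
Year 1: DB = ⌊$291,620 × 125%/10⌋ = $36,452; SL = ⌊$271,820/10⌋ = $27,182 → take DB $36,452. Book value $255,168.
Year 2: DB = ⌊$255,168 × 125%/10⌋ = $31,896; SL = ⌊$235,368/9⌋ = $26,152 → take DB $31,896. Book value $223,272.
Year 3: DB = ⌊$223,272 × 125%/10⌋ = $27,909; SL = ⌊$203,472/8⌋ = $25,434 → take DB $27,909. Book value $195,363.
Year 4: DB = ⌊$195,363 × 125%/10⌋ = $24,420; SL = ⌊$175,563/7⌋ = $25,080 → take SL $25,080. Book value $170,283.
Year 5: DB = ⌊$170,283 × 125%/10⌋ = $21,285; SL = ⌊$150,483/6⌋ = $25,080 → take SL $25,080. Book value $145,203.
Year 6: DB = ⌊$145,203 × 125%/10⌋ = $18,150; SL = ⌊$125,403/5⌋ = $25,080 → take SL $25,080. Book value $120,123.
Year 7: DB = ⌊$120,123 × 125%/10⌋ = $15,015; SL = ⌊$100,323/4⌋ = $25,080 → take SL $25,080. Book value $95,043.
Year 8: DB = ⌊$95,043 × 125%/10⌋ = $11,880; SL = ⌊$75,243/3⌋ = $25,081 → take SL $25,081. Book value $69,962.
Year 9: DB = ⌊$69,962 × 125%/10⌋ = $8,745; SL = ⌊$50,162/2⌋ = $25,081 → take SL $25,081. Book value $44,881.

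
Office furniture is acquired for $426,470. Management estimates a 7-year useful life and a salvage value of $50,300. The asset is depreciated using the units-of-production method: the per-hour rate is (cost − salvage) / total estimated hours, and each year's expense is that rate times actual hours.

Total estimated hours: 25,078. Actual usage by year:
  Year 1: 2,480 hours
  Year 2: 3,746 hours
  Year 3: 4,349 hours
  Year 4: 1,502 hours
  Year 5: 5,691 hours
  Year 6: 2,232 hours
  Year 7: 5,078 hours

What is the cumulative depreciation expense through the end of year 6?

$300,000

Depreciable base = $426,470 − $50,300 = $376,170.
Rate = $376,170 / 25,078 hours = $15 per hour.
Year 1: 2,480 × $15 = $37,200. Book value $389,270.
Year 2: 3,746 × $15 = $56,190. Book value $333,080.
Year 3: 4,349 × $15 = $65,235. Book value $267,845.
Year 4: 1,502 × $15 = $22,530. Book value $245,315.
Year 5: 5,691 × $15 = $85,365. Book value $159,950.
Year 6: 2,232 × $15 = $33,480. Book value $126,470.
Accumulated through year 6 = $426,470 − $126,470 = $300,000.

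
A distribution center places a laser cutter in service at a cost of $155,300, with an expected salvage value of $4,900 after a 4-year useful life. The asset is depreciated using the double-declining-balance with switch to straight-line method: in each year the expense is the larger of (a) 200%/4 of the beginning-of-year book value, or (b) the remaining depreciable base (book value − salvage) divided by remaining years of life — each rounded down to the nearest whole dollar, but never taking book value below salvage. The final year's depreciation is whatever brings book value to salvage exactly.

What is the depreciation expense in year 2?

$38,825

Depreciable base = $155,300 − $4,900 = $150,400.
Year 1: DB = ⌊$155,300 × 200%/4⌋ = $77,650; SL = ⌊$150,400/4⌋ = $37,600 → take DB $77,650. Book value $77,650.
Year 2: DB = ⌊$77,650 × 200%/4⌋ = $38,825; SL = ⌊$72,750/3⌋ = $24,250 → take DB $38,825. Book value $38,825.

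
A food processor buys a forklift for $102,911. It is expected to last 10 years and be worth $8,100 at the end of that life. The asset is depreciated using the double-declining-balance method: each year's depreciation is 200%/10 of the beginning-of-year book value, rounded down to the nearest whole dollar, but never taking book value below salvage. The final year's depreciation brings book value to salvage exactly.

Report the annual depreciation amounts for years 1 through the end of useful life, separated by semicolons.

$20,582; $16,465; $13,172; $10,538; $8,430; $6,744; $5,396; $4,316; $3,453; $5,715

Depreciable base = $102,911 − $8,100 = $94,811.
Year 1: ⌊$102,911 × 200%/10⌋ = $20,582. Book value $82,329.
Year 2: ⌊$82,329 × 200%/10⌋ = $16,465. Book value $65,864.
Year 3: ⌊$65,864 × 200%/10⌋ = $13,172. Book value $52,692.
Year 4: ⌊$52,692 × 200%/10⌋ = $10,538. Book value $42,154.
Year 5: ⌊$42,154 × 200%/10⌋ = $8,430. Book value $33,724.
Year 6: ⌊$33,724 × 200%/10⌋ = $6,744. Book value $26,980.
Year 7: ⌊$26,980 × 200%/10⌋ = $5,396. Book value $21,584.
Year 8: ⌊$21,584 × 200%/10⌋ = $4,316. Book value $17,268.
Year 9: ⌊$17,268 × 200%/10⌋ = $3,453. Book value $13,815.
Year 10 (final): $13,815 − $8,100 = $5,715. Book value $8,100.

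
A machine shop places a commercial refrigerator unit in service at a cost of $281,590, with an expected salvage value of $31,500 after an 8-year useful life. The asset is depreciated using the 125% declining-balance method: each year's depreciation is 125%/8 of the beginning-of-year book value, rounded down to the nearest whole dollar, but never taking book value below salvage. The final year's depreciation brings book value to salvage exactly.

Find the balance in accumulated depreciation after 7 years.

Depreciable base = $281,590 − $31,500 = $250,090.
Year 1: ⌊$281,590 × 125%/8⌋ = $43,998. Book value $237,592.
Year 2: ⌊$237,592 × 125%/8⌋ = $37,123. Book value $200,469.
Year 3: ⌊$200,469 × 125%/8⌋ = $31,323. Book value $169,146.
Year 4: ⌊$169,146 × 125%/8⌋ = $26,429. Book value $142,717.
Year 5: ⌊$142,717 × 125%/8⌋ = $22,299. Book value $120,418.
Year 6: ⌊$120,418 × 125%/8⌋ = $18,815. Book value $101,603.
Year 7: ⌊$101,603 × 125%/8⌋ = $15,875. Book value $85,728.
Accumulated through year 7 = $281,590 − $85,728 = $195,862.

$195,862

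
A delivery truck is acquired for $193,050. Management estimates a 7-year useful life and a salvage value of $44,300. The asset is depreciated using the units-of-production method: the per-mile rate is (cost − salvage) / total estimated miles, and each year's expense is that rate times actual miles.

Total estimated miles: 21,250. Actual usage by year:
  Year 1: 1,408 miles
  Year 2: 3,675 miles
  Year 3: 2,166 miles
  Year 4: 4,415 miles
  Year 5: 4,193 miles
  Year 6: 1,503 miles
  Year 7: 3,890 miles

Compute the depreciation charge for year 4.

Depreciable base = $193,050 − $44,300 = $148,750.
Rate = $148,750 / 21,250 miles = $7 per mile.
Year 1: 1,408 × $7 = $9,856. Book value $183,194.
Year 2: 3,675 × $7 = $25,725. Book value $157,469.
Year 3: 2,166 × $7 = $15,162. Book value $142,307.
Year 4: 4,415 × $7 = $30,905. Book value $111,402.

$30,905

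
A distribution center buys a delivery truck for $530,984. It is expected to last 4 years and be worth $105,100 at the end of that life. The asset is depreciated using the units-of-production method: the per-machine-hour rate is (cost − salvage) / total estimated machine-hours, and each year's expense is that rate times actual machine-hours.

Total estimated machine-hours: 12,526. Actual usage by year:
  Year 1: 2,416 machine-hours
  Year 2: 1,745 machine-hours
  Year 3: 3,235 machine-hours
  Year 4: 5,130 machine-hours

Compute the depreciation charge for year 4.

$174,420

Depreciable base = $530,984 − $105,100 = $425,884.
Rate = $425,884 / 12,526 machine-hours = $34 per machine-hour.
Year 1: 2,416 × $34 = $82,144. Book value $448,840.
Year 2: 1,745 × $34 = $59,330. Book value $389,510.
Year 3: 3,235 × $34 = $109,990. Book value $279,520.
Year 4: 5,130 × $34 = $174,420. Book value $105,100.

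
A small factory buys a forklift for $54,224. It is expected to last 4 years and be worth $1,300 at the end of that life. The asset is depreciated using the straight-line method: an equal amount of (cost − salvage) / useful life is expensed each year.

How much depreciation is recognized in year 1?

Depreciable base = $54,224 − $1,300 = $52,924.
Annual expense = $52,924 / 4 = $13,231.

$13,231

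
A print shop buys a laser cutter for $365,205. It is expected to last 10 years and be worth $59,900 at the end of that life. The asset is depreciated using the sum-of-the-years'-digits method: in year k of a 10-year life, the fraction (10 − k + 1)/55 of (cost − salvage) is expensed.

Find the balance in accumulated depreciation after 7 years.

$271,999

Depreciable base = $365,205 − $59,900 = $305,305.
Sum of the years' digits = 10+9+8+7+6+5+4+3+2+1 = 55.
Year 1: $305,305 × 10/55 = $55,510. Book value $309,695.
Year 2: $305,305 × 9/55 = $49,959. Book value $259,736.
Year 3: $305,305 × 8/55 = $44,408. Book value $215,328.
Year 4: $305,305 × 7/55 = $38,857. Book value $176,471.
Year 5: $305,305 × 6/55 = $33,306. Book value $143,165.
Year 6: $305,305 × 5/55 = $27,755. Book value $115,410.
Year 7: $305,305 × 4/55 = $22,204. Book value $93,206.
Accumulated through year 7 = $365,205 − $93,206 = $271,999.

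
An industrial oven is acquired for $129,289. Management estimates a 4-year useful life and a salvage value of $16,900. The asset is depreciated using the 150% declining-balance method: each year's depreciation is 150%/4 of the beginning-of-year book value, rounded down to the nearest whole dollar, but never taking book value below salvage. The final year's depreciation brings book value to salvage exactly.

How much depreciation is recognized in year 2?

$30,302

Depreciable base = $129,289 − $16,900 = $112,389.
Year 1: ⌊$129,289 × 150%/4⌋ = $48,483. Book value $80,806.
Year 2: ⌊$80,806 × 150%/4⌋ = $30,302. Book value $50,504.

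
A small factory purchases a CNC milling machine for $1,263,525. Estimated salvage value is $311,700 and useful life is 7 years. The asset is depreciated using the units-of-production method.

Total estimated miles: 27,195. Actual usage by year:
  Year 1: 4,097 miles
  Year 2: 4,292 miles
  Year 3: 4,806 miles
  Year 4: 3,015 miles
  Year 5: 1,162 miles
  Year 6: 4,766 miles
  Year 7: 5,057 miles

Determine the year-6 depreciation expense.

$166,810

Depreciable base = $1,263,525 − $311,700 = $951,825.
Rate = $951,825 / 27,195 miles = $35 per mile.
Year 1: 4,097 × $35 = $143,395. Book value $1,120,130.
Year 2: 4,292 × $35 = $150,220. Book value $969,910.
Year 3: 4,806 × $35 = $168,210. Book value $801,700.
Year 4: 3,015 × $35 = $105,525. Book value $696,175.
Year 5: 1,162 × $35 = $40,670. Book value $655,505.
Year 6: 4,766 × $35 = $166,810. Book value $488,695.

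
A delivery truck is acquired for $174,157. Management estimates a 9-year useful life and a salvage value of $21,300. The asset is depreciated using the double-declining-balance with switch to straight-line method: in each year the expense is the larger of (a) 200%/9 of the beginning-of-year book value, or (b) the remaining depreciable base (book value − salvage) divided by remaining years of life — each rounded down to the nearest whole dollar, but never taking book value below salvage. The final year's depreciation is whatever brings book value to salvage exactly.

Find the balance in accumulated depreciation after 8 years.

Depreciable base = $174,157 − $21,300 = $152,857.
Year 1: DB = ⌊$174,157 × 200%/9⌋ = $38,701; SL = ⌊$152,857/9⌋ = $16,984 → take DB $38,701. Book value $135,456.
Year 2: DB = ⌊$135,456 × 200%/9⌋ = $30,101; SL = ⌊$114,156/8⌋ = $14,269 → take DB $30,101. Book value $105,355.
Year 3: DB = ⌊$105,355 × 200%/9⌋ = $23,412; SL = ⌊$84,055/7⌋ = $12,007 → take DB $23,412. Book value $81,943.
Year 4: DB = ⌊$81,943 × 200%/9⌋ = $18,209; SL = ⌊$60,643/6⌋ = $10,107 → take DB $18,209. Book value $63,734.
Year 5: DB = ⌊$63,734 × 200%/9⌋ = $14,163; SL = ⌊$42,434/5⌋ = $8,486 → take DB $14,163. Book value $49,571.
Year 6: DB = ⌊$49,571 × 200%/9⌋ = $11,015; SL = ⌊$28,271/4⌋ = $7,067 → take DB $11,015. Book value $38,556.
Year 7: DB = ⌊$38,556 × 200%/9⌋ = $8,568; SL = ⌊$17,256/3⌋ = $5,752 → take DB $8,568. Book value $29,988.
Year 8: DB = ⌊$29,988 × 200%/9⌋ = $6,664; SL = ⌊$8,688/2⌋ = $4,344 → take DB $6,664. Book value $23,324.
Accumulated through year 8 = $174,157 − $23,324 = $150,833.

$150,833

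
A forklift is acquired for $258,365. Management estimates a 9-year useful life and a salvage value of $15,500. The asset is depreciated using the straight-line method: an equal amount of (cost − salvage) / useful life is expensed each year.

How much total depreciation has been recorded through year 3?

$80,955

Depreciable base = $258,365 − $15,500 = $242,865.
Annual expense = $242,865 / 9 = $26,985.
End of year 1: book value $231,380.
End of year 2: book value $204,395.
End of year 3: book value $177,410.
Accumulated through year 3 = $258,365 − $177,410 = $80,955.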